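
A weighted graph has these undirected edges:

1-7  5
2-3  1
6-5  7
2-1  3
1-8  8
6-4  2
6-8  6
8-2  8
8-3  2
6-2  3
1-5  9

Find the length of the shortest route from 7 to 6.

Compare a few routes:
7 - 1 - 2 - 6: 5+3+3 = 11
7 - 1 - 8 - 3 - 2 - 6: 5+8+2+1+3 = 19
7 - 1 - 8 - 6: 5+8+6 = 19
7 - 1 - 2 - 3 - 8 - 6: 5+3+1+2+6 = 17
The minimum is 11 via 7 - 1 - 2 - 6.

11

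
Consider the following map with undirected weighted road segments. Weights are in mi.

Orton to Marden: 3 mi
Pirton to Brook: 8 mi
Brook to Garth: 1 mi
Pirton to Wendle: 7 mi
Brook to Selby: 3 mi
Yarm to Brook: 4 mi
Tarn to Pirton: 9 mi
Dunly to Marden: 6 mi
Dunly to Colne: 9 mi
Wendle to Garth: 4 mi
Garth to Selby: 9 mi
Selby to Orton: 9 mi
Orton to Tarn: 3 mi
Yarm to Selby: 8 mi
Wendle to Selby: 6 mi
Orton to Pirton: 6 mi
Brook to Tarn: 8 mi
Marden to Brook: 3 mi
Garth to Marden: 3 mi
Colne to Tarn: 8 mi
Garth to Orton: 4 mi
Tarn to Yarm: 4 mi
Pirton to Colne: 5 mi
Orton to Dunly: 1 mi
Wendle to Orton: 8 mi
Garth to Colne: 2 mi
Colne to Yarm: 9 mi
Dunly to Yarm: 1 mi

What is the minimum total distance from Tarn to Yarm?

4 mi

Running Dijkstra from Tarn:
Tarn: 0
Orton: 3  (via Tarn)
Yarm: 4  (via Tarn)
Shortest route: Tarn–Yarm = 4 mi.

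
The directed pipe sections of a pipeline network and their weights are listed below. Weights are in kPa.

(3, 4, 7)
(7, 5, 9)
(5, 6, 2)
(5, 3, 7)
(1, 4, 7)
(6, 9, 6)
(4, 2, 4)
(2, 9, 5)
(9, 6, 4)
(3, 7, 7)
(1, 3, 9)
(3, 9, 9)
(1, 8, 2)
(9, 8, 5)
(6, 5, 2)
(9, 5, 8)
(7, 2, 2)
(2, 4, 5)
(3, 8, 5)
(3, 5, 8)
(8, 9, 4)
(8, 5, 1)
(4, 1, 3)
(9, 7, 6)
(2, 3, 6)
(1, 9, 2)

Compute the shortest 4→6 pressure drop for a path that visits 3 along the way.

Shortest 4→3: 4 → 2 → 3 = 10
Shortest 3→6: 3 → 8 → 5 → 6 = 8
Total via 3: 10 + 8 = 18 kPa.

18 kPa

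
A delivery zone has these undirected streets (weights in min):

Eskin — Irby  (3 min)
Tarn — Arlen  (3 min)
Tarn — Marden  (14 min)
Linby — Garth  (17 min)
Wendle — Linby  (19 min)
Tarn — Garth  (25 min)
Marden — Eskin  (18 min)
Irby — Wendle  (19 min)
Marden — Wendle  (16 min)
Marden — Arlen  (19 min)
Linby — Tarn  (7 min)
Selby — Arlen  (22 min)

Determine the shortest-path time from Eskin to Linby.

Shortest distances from Eskin:
Eskin: 0
Irby: 3  (via Eskin)
Marden: 18  (via Eskin)
Wendle: 22  (via Irby)
Tarn: 32  (via Marden)
Arlen: 35  (via Tarn)
Linby: 39  (via Tarn)
Shortest route: Eskin–Marden–Tarn–Linby = 39 min.

39 min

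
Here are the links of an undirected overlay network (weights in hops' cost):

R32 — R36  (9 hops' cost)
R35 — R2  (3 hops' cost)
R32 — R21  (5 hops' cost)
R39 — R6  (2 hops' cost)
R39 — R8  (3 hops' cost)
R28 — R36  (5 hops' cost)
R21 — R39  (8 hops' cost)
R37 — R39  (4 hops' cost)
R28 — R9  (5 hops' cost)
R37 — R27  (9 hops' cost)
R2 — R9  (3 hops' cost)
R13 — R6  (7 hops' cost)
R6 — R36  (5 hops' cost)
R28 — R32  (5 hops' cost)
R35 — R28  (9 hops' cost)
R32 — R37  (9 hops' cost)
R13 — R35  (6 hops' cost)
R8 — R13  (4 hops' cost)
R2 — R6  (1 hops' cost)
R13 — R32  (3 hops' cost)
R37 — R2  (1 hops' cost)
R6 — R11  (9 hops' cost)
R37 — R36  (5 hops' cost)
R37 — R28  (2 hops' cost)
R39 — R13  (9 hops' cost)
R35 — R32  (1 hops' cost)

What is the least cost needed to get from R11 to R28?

Running Dijkstra from R11:
R11: 0
R6: 9  (via R11)
R2: 10  (via R6)
R39: 11  (via R6)
R37: 11  (via R2)
R35: 13  (via R2)
R9: 13  (via R2)
R28: 13  (via R37)
Shortest route: R11–R6–R2–R37–R28 = 13 hops' cost.

13 hops' cost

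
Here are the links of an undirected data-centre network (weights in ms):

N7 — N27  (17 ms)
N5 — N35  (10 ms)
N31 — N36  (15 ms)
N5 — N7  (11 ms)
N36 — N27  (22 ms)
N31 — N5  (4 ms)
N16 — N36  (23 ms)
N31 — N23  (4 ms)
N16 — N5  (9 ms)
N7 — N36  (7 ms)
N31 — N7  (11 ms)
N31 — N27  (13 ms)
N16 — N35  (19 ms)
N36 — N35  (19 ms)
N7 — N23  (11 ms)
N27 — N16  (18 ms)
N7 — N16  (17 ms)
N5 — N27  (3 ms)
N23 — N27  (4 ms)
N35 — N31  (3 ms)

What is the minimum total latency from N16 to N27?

Settle nodes by increasing distance from N16:
N16: 0
N5: 9  (via N16)
N27: 12  (via N5)
Shortest route: N16 → N5 → N27 = 12 ms.

12 ms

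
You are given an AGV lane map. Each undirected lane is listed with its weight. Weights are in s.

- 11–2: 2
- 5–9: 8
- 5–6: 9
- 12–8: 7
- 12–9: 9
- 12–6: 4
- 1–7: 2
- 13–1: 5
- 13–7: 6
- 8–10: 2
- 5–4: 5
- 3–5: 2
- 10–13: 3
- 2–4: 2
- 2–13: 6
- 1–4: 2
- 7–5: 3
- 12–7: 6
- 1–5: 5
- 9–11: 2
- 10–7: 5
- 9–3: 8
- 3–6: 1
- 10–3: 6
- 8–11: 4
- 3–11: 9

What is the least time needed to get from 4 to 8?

Compare a few routes:
4 - 2 - 11 - 8: 2+2+4 = 8
4 - 1 - 7 - 10 - 8: 2+2+5+2 = 11
Cheapest is 4 - 2 - 11 - 8 at 8 s.

8 s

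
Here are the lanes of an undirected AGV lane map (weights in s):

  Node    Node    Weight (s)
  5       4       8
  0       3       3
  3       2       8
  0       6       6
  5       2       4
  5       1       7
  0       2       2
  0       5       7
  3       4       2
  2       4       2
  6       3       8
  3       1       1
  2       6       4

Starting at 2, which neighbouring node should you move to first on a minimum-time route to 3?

Enumerating some paths:
2–0–3: 2+3 = 5
2–4–3: 2+2 = 4
Cheapest is 2–4–3 at 4 s.
So from 2 the first move is to 4.

4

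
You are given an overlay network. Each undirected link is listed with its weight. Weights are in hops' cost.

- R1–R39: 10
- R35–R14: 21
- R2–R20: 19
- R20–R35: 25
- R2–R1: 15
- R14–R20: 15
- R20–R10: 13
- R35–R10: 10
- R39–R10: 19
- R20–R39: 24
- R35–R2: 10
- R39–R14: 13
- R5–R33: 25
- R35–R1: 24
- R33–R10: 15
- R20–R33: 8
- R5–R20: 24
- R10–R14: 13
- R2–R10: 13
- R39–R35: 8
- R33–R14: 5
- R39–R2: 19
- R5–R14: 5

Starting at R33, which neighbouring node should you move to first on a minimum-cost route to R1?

Candidate routes:
R33–R14–R39–R1: 5+13+10 = 28
R33–R20–R2–R1: 8+19+15 = 42
R33–R20–R39–R1: 8+24+10 = 42
The minimum is 28 hops' cost via R33–R14–R39–R1.
So from R33 the first move is to R14.

R14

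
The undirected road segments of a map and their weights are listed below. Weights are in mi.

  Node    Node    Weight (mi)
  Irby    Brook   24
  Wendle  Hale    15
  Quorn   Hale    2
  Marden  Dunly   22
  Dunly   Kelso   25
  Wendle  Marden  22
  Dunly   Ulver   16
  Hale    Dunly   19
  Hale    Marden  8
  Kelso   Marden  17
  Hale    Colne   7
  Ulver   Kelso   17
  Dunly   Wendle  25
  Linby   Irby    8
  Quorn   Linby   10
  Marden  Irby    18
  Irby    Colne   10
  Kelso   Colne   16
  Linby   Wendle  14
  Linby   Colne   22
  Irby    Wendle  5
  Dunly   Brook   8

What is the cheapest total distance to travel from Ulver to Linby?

47 mi

Settle nodes by increasing distance from Ulver:
Ulver: 0
Dunly: 16  (via Ulver)
Kelso: 17  (via Ulver)
Brook: 24  (via Dunly)
Colne: 33  (via Kelso)
Marden: 34  (via Kelso)
Hale: 35  (via Dunly)
Quorn: 37  (via Hale)
Wendle: 41  (via Dunly)
Irby: 43  (via Colne)
Linby: 47  (via Quorn)
Shortest route: Ulver–Dunly–Hale–Quorn–Linby = 47 mi.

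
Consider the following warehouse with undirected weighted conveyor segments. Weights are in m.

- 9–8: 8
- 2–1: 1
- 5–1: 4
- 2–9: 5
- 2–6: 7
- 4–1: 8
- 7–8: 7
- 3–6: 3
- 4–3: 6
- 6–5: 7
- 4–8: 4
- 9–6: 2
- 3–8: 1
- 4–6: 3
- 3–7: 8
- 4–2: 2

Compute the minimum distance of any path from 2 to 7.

13 m

Compare a few routes:
2 - 4 - 6 - 3 - 8 - 7: 2+3+3+1+7 = 16
2 - 4 - 8 - 3 - 7: 2+4+1+8 = 15
2 - 4 - 8 - 7: 2+4+7 = 13
2 - 4 - 6 - 3 - 7: 2+3+3+8 = 16
Cheapest is 2 - 4 - 8 - 7 at 13 m.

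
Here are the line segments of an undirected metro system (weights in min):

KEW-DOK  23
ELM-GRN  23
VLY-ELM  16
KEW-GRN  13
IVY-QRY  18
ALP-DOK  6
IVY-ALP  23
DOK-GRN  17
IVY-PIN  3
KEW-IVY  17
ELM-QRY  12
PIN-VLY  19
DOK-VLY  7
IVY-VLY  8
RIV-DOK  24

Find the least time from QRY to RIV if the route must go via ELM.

Best QRY to ELM: QRY–ELM costing 12
Best ELM to RIV: ELM–VLY–DOK–RIV costing 47
Total via ELM: 12 + 47 = 59 min.

59 min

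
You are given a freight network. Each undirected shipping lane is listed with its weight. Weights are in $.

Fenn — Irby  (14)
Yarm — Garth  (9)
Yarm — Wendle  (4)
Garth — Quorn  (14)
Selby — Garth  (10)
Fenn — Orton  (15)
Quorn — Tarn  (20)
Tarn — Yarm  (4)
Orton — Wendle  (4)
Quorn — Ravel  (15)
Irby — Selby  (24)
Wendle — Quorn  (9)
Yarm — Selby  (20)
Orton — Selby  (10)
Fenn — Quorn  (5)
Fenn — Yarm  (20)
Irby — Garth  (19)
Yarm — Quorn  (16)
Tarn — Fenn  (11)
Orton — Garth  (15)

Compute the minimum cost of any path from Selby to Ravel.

Enumerating some paths:
Selby → Orton → Fenn → Quorn → Ravel: 10+15+5+15 = 45
Selby → Garth → Quorn → Ravel: 10+14+15 = 39
Selby → Orton → Wendle → Quorn → Ravel: 10+4+9+15 = 38
The minimum is $38 via Selby → Orton → Wendle → Quorn → Ravel.

$38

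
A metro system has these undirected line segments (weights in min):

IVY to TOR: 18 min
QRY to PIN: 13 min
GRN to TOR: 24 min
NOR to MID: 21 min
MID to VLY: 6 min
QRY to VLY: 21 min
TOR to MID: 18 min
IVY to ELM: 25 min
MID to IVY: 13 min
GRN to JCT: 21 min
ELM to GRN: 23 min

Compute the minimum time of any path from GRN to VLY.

48 min

Candidate routes:
GRN - ELM - IVY - TOR - MID - VLY: 23+25+18+18+6 = 90
GRN - TOR - IVY - MID - VLY: 24+18+13+6 = 61
GRN - TOR - MID - VLY: 24+18+6 = 48
GRN - ELM - IVY - MID - VLY: 23+25+13+6 = 67
The minimum is 48 min via GRN - TOR - MID - VLY.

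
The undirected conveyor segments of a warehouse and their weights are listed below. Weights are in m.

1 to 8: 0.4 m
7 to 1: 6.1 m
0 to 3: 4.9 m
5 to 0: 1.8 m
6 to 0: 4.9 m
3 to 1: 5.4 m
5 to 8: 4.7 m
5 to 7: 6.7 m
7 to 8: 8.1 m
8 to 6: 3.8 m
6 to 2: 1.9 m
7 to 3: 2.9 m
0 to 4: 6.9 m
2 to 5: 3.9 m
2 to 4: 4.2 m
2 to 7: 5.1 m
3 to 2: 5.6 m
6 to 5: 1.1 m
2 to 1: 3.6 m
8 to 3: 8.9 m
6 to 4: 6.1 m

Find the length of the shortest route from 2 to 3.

5.6 m

Settle nodes by increasing distance from 2:
2: 0
6: 1.9  (via 2)
5: 3  (via 6)
1: 3.6  (via 2)
8: 4  (via 1)
4: 4.2  (via 2)
0: 4.8  (via 5)
7: 5.1  (via 2)
3: 5.6  (via 2)
Shortest route: 2–3 = 5.6 m.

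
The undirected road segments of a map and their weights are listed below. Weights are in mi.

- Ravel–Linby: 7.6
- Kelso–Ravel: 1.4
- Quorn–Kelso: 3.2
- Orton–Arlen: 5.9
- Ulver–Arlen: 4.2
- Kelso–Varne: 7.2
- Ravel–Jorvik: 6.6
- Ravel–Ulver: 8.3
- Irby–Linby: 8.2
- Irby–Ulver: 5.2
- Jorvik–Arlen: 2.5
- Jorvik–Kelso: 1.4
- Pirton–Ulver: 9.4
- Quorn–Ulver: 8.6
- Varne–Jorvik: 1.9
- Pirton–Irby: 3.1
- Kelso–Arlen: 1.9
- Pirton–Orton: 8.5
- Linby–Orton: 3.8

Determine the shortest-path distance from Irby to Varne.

13.8 mi

Running Dijkstra from Irby:
Irby: 0
Pirton: 3.1  (via Irby)
Ulver: 5.2  (via Irby)
Linby: 8.2  (via Irby)
Arlen: 9.4  (via Ulver)
Kelso: 11.3  (via Arlen)
Orton: 11.6  (via Pirton)
Jorvik: 11.9  (via Arlen)
Ravel: 12.7  (via Kelso)
Quorn: 13.8  (via Ulver)
Varne: 13.8  (via Jorvik)
Shortest route: Irby → Ulver → Arlen → Jorvik → Varne = 13.8 mi.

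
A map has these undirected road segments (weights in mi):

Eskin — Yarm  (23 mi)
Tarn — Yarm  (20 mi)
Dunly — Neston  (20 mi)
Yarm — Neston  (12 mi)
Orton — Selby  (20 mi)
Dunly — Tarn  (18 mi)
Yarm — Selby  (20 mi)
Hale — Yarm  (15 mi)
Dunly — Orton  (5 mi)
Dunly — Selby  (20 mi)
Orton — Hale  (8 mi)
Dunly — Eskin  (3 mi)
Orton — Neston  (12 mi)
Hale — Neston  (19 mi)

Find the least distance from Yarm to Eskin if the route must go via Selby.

43 mi

Best Yarm to Selby: Yarm–Selby costing 20
Best Selby to Eskin: Selby–Dunly–Eskin costing 23
Total via Selby: 20 + 23 = 43 mi.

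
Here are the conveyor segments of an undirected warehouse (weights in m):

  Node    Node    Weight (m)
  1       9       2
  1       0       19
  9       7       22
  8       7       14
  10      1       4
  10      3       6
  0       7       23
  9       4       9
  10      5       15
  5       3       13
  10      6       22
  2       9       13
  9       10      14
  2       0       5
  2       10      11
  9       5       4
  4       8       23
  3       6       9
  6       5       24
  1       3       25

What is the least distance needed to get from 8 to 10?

38 m

Candidate routes:
8 → 4 → 9 → 1 → 10: 23+9+2+4 = 38
8 → 4 → 9 → 10: 23+9+14 = 46
8 → 7 → 9 → 1 → 10: 14+22+2+4 = 42
8 → 7 → 9 → 10: 14+22+14 = 50
The minimum is 38 m via 8 → 4 → 9 → 1 → 10.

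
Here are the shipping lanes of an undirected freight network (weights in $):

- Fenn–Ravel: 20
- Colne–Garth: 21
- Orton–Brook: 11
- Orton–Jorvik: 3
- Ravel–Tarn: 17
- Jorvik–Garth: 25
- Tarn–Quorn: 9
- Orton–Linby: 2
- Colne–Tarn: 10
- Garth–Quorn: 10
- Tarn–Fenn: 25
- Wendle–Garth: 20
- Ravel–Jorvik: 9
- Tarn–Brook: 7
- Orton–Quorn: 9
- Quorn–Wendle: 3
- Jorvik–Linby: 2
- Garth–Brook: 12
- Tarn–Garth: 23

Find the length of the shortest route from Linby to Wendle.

Compare a few routes:
Linby - Jorvik - Orton - Quorn - Wendle: 2+3+9+3 = 17
Linby - Orton - Quorn - Wendle: 2+9+3 = 14
Cheapest is Linby - Orton - Quorn - Wendle at $14.

$14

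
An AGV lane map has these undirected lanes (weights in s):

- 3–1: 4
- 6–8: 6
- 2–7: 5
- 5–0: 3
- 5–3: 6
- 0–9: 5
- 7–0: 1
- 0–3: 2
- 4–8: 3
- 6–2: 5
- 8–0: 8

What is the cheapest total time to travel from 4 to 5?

14 s

Enumerating some paths:
4–8–0–3–5: 3+8+2+6 = 19
4–8–6–2–7–0–5: 3+6+5+5+1+3 = 23
4–8–0–5: 3+8+3 = 14
The minimum is 14 s via 4–8–0–5.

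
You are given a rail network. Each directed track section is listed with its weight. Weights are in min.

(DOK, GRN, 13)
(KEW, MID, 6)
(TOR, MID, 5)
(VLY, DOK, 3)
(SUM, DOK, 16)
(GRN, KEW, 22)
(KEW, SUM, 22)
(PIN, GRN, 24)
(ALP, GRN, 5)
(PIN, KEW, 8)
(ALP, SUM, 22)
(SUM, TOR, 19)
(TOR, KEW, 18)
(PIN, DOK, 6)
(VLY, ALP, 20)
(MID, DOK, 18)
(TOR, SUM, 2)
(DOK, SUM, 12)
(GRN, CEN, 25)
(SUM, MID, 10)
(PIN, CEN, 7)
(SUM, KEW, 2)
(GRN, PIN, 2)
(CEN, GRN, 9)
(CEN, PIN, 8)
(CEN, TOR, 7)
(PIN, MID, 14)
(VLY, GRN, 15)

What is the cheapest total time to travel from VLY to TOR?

Running Dijkstra from VLY:
VLY: 0
DOK: 3  (via VLY)
GRN: 15  (via VLY)
SUM: 15  (via DOK)
PIN: 17  (via GRN)
KEW: 17  (via SUM)
ALP: 20  (via VLY)
MID: 23  (via KEW)
CEN: 24  (via PIN)
TOR: 31  (via CEN)
Shortest route: VLY → GRN → PIN → CEN → TOR = 31 min.

31 min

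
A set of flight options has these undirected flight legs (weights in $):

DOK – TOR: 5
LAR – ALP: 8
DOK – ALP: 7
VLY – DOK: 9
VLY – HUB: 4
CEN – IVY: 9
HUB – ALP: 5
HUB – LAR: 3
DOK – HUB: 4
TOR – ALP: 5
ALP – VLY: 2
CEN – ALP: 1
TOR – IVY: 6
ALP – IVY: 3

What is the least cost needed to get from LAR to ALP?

$8

Compare a few routes:
LAR–ALP: 8 = 8
LAR–HUB–VLY–ALP: 3+4+2 = 9
LAR–HUB–DOK–ALP: 3+4+7 = 14
LAR–HUB–DOK–TOR–ALP: 3+4+5+5 = 17
Cheapest is LAR–ALP at $8.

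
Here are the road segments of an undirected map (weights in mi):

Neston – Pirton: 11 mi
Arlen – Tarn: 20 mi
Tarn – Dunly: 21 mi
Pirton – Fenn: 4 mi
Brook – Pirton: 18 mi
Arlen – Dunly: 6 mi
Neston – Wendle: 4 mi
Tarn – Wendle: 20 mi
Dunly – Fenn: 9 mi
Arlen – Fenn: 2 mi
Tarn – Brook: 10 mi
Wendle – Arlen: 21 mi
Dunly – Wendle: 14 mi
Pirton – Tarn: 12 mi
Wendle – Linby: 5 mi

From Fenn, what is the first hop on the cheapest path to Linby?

Compare a few routes:
Fenn - Arlen - Dunly - Wendle - Linby: 2+6+14+5 = 27
Fenn - Pirton - Neston - Wendle - Linby: 4+11+4+5 = 24
Fenn - Arlen - Wendle - Linby: 2+21+5 = 28
Cheapest is Fenn - Pirton - Neston - Wendle - Linby at 24 mi.
So from Fenn the first move is to Pirton.

Pirton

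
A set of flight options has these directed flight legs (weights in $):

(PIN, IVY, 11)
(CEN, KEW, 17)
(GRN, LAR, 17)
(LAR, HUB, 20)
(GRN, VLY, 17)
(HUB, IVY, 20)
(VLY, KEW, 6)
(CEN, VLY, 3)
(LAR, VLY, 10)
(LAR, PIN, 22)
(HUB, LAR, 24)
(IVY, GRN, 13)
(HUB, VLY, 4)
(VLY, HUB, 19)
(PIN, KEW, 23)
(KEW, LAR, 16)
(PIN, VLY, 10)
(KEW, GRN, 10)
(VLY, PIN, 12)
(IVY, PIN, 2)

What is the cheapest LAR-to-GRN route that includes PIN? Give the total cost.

Best LAR to PIN: LAR → PIN costing 22
Shortest PIN→GRN: PIN → IVY → GRN = 24
Total via PIN: 22 + 24 = $46.

$46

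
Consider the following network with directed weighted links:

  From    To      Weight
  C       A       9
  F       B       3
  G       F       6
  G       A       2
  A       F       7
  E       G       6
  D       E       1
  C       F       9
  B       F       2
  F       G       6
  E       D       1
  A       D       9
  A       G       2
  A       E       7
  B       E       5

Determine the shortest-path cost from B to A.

10

Enumerating some paths:
B - F - G - A: 2+6+2 = 10
B - E - G - A: 5+6+2 = 13
Cheapest is B - F - G - A at 10.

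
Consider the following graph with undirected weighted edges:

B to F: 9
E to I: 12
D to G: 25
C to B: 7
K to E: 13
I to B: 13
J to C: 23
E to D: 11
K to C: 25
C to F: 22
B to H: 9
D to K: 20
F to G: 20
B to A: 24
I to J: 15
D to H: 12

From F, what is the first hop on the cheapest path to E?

B

Candidate routes:
F - B - H - D - E: 9+9+12+11 = 41
F - C - B - I - E: 22+7+13+12 = 54
F - B - I - E: 9+13+12 = 34
The minimum is 34 via F - B - I - E.
So from F the first move is to B.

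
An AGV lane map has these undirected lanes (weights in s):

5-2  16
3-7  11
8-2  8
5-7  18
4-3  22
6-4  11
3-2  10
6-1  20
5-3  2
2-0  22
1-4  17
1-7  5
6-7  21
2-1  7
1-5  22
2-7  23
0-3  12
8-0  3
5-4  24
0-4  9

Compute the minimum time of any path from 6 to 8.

23 s

Running Dijkstra from 6:
6: 0
4: 11  (via 6)
0: 20  (via 4)
1: 20  (via 6)
7: 21  (via 6)
8: 23  (via 0)
Shortest route: 6 → 4 → 0 → 8 = 23 s.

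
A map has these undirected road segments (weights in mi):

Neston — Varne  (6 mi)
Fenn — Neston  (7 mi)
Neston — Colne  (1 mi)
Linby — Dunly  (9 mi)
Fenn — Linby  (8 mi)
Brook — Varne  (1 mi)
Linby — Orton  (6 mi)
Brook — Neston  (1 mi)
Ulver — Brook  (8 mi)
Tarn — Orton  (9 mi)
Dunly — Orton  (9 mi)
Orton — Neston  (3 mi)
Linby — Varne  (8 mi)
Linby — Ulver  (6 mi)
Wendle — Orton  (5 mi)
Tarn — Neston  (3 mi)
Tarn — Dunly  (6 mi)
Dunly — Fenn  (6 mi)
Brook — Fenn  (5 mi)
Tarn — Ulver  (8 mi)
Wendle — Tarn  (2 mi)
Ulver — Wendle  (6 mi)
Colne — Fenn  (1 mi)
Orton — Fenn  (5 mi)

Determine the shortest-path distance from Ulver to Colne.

Shortest distances from Ulver:
Ulver: 0
Linby: 6  (via Ulver)
Wendle: 6  (via Ulver)
Brook: 8  (via Ulver)
Tarn: 8  (via Ulver)
Varne: 9  (via Brook)
Neston: 9  (via Brook)
Colne: 10  (via Neston)
Shortest route: Ulver–Brook–Neston–Colne = 10 mi.

10 mi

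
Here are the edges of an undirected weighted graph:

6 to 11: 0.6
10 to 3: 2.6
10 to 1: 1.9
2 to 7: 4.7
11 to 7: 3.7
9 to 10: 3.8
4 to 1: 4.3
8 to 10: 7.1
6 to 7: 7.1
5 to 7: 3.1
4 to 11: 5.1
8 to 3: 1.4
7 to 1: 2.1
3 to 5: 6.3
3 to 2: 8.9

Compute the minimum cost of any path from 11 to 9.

Candidate routes:
11–4–1–10–9: 5.1+4.3+1.9+3.8 = 15.1
11–7–1–10–9: 3.7+2.1+1.9+3.8 = 11.5
11–6–7–1–10–9: 0.6+7.1+2.1+1.9+3.8 = 15.5
Cheapest is 11–7–1–10–9 at 11.5.

11.5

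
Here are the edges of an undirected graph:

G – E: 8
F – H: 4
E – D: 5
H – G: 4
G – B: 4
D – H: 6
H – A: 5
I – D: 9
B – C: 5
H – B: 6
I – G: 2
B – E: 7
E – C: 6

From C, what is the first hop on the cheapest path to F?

B

Enumerating some paths:
C → B → H → F: 5+6+4 = 15
C → B → G → H → F: 5+4+4+4 = 17
C → E → D → H → F: 6+5+6+4 = 21
The minimum is 15 via C → B → H → F.
So from C the first move is to B.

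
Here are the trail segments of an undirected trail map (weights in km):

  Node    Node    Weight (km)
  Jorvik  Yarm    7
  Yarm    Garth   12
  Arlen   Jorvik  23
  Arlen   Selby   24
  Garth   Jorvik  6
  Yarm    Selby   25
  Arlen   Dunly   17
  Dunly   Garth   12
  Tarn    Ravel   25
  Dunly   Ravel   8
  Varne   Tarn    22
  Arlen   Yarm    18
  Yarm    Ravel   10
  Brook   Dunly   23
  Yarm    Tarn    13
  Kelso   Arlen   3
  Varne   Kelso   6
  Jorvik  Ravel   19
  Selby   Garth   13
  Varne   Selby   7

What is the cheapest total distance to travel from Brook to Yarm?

41 km

Candidate routes:
Brook → Dunly → Garth → Yarm: 23+12+12 = 47
Brook → Dunly → Ravel → Yarm: 23+8+10 = 41
Cheapest is Brook → Dunly → Ravel → Yarm at 41 km.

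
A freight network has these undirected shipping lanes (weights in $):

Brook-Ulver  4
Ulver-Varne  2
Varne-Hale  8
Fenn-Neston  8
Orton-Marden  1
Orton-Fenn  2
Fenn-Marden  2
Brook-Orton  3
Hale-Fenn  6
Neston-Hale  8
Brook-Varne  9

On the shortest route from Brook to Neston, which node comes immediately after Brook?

Orton

Compare a few routes:
Brook–Orton–Fenn–Hale–Neston: 3+2+6+8 = 19
Brook–Orton–Marden–Fenn–Neston: 3+1+2+8 = 14
Brook–Orton–Fenn–Neston: 3+2+8 = 13
Cheapest is Brook–Orton–Fenn–Neston at $13.
So from Brook the first move is to Orton.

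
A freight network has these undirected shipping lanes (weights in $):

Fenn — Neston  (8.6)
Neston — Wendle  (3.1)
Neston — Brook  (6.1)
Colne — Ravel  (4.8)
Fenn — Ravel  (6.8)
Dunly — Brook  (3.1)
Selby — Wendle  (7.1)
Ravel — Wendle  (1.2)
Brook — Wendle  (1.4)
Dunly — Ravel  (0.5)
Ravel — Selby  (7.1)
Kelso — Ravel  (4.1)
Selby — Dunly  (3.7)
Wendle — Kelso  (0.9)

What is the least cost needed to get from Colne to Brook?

$7.4

Candidate routes:
Colne–Ravel–Wendle–Brook: 4.8+1.2+1.4 = 7.4
Colne–Ravel–Dunly–Brook: 4.8+0.5+3.1 = 8.4
Cheapest is Colne–Ravel–Wendle–Brook at $7.4.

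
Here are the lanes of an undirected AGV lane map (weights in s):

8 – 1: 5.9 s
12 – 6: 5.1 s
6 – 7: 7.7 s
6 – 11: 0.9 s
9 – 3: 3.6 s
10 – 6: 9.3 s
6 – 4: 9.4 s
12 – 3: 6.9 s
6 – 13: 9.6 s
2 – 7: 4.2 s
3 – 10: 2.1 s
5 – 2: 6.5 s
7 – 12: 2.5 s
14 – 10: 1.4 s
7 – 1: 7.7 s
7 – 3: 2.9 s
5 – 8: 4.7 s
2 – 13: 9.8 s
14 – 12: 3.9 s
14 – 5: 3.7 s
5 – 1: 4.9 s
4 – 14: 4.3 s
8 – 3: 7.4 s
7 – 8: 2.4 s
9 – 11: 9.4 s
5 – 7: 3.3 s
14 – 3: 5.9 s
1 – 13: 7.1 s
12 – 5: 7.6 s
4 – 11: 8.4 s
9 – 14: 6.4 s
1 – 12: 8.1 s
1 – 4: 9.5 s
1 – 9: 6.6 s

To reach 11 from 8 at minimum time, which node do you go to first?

Compare a few routes:
8–7–6–11: 2.4+7.7+0.9 = 11
8–5–7–12–6–11: 4.7+3.3+2.5+5.1+0.9 = 16.5
8–7–12–6–11: 2.4+2.5+5.1+0.9 = 10.9
The minimum is 10.9 s via 8–7–12–6–11.
So from 8 the first move is to 7.

7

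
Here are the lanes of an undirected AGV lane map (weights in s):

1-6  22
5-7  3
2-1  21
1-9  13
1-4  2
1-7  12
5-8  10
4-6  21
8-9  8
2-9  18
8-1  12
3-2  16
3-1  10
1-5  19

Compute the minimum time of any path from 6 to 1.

22 s

Candidate routes:
6–1: 22 = 22
6–4–1: 21+2 = 23
Cheapest is 6–1 at 22 s.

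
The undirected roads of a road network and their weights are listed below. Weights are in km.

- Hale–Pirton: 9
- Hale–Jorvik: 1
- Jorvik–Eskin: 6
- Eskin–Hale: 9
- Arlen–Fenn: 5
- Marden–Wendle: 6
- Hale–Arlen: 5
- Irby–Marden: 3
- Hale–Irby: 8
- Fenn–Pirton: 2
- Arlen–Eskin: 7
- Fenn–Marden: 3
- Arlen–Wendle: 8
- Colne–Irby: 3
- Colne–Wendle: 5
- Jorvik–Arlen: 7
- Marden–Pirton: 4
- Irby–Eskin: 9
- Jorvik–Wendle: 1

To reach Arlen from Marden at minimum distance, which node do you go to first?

Compare a few routes:
Marden - Pirton - Fenn - Arlen: 4+2+5 = 11
Marden - Wendle - Jorvik - Hale - Arlen: 6+1+1+5 = 13
Marden - Fenn - Arlen: 3+5 = 8
Marden - Wendle - Jorvik - Arlen: 6+1+7 = 14
The minimum is 8 km via Marden - Fenn - Arlen.
So from Marden the first move is to Fenn.

Fenn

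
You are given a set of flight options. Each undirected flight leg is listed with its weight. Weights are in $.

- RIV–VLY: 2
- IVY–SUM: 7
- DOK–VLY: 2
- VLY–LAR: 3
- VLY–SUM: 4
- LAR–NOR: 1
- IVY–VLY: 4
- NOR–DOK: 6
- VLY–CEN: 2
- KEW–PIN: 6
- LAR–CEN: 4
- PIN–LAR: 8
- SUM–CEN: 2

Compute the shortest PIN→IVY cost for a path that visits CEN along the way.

$18

Best PIN to CEN: PIN → LAR → CEN costing 12
Shortest CEN→IVY: CEN → VLY → IVY = 6
Total via CEN: 12 + 6 = $18.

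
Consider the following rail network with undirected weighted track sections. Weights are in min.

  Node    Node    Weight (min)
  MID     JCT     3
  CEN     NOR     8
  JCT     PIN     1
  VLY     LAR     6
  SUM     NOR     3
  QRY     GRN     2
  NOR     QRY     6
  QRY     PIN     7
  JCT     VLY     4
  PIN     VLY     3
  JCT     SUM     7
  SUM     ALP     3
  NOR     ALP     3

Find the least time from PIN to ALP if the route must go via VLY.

Shortest PIN→VLY: PIN → VLY = 3
Shortest VLY→ALP: VLY → JCT → SUM → ALP = 14
Total via VLY: 3 + 14 = 17 min.

17 min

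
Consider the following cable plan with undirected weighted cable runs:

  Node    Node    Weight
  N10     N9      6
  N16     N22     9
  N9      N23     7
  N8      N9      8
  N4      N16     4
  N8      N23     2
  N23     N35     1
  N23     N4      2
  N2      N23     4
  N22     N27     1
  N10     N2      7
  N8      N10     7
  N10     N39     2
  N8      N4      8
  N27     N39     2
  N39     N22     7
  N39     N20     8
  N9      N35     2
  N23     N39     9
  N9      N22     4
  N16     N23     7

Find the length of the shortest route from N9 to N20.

15

Compare a few routes:
N9 - N10 - N39 - N20: 6+2+8 = 16
N9 - N22 - N27 - N39 - N20: 4+1+2+8 = 15
The minimum is 15 via N9 - N22 - N27 - N39 - N20.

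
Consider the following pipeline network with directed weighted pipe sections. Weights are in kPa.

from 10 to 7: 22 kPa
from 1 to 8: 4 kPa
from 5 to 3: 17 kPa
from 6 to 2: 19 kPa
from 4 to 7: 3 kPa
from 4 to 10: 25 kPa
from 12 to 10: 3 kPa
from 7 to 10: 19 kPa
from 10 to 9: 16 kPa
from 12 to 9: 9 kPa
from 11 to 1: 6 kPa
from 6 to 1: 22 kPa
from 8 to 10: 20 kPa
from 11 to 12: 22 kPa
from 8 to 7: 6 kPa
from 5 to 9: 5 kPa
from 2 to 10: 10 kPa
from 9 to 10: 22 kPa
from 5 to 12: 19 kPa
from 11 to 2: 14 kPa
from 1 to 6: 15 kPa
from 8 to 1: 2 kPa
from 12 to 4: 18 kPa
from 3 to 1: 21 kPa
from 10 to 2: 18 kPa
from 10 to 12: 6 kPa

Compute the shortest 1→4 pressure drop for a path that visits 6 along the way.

Shortest 1→6: 1–6 = 15
Shortest 6→4: 6–2–10–12–4 = 53
Total via 6: 15 + 53 = 68 kPa.

68 kPa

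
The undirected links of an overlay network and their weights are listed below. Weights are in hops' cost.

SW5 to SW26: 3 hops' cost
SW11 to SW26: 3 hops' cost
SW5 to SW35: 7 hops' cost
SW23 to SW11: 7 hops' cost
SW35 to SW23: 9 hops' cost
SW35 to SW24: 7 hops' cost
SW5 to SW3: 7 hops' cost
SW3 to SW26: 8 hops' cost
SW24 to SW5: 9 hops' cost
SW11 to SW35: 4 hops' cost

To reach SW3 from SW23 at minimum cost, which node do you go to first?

SW11

Enumerating some paths:
SW23 - SW11 - SW26 - SW3: 7+3+8 = 18
SW23 - SW11 - SW26 - SW5 - SW3: 7+3+3+7 = 20
The minimum is 18 hops' cost via SW23 - SW11 - SW26 - SW3.
So from SW23 the first move is to SW11.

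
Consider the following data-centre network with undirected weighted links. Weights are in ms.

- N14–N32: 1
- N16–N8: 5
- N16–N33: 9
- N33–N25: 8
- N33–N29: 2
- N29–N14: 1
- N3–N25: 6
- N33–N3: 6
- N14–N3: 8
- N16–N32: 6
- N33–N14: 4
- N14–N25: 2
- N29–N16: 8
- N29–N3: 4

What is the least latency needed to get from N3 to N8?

17 ms

Shortest distances from N3:
N3: 0
N29: 4  (via N3)
N14: 5  (via N29)
N32: 6  (via N14)
N25: 6  (via N3)
N33: 6  (via N3)
N16: 12  (via N29)
N8: 17  (via N16)
Shortest route: N3–N29–N16–N8 = 17 ms.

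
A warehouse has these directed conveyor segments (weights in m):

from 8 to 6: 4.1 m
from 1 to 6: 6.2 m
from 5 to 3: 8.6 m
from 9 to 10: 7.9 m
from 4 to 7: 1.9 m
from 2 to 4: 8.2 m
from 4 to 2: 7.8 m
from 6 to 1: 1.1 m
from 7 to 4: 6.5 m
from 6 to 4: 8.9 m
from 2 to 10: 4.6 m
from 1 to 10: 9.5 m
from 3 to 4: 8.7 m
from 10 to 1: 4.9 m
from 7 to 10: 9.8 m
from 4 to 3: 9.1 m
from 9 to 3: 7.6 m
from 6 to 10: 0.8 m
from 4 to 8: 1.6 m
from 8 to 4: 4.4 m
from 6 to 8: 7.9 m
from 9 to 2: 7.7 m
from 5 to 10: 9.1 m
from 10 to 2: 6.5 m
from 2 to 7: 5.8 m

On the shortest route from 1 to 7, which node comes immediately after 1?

Compare a few routes:
1–10–2–7: 9.5+6.5+5.8 = 21.8
1–6–4–7: 6.2+8.9+1.9 = 17
1–6–8–4–7: 6.2+7.9+4.4+1.9 = 20.4
1–6–10–2–7: 6.2+0.8+6.5+5.8 = 19.3
The minimum is 17 m via 1–6–4–7.
So from 1 the first move is to 6.

6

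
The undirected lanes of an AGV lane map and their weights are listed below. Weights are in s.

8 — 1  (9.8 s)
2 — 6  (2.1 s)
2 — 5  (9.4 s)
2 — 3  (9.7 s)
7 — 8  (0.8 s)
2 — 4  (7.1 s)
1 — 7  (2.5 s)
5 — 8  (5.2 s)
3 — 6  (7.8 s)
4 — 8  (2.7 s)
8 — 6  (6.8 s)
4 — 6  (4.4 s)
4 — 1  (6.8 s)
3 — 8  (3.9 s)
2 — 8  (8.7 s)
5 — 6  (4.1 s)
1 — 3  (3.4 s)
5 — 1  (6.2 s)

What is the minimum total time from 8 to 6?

Candidate routes:
8 → 6: 6.8 = 6.8
8 → 4 → 6: 2.7+4.4 = 7.1
8 → 5 → 6: 5.2+4.1 = 9.3
8 → 2 → 6: 8.7+2.1 = 10.8
The minimum is 6.8 s via 8 → 6.

6.8 s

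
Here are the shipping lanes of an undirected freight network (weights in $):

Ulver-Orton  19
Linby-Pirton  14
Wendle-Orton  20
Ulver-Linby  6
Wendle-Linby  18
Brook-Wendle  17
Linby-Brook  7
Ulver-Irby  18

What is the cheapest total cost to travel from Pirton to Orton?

Candidate routes:
Pirton–Linby–Ulver–Orton: 14+6+19 = 39
Pirton–Linby–Wendle–Orton: 14+18+20 = 52
Cheapest is Pirton–Linby–Ulver–Orton at $39.

$39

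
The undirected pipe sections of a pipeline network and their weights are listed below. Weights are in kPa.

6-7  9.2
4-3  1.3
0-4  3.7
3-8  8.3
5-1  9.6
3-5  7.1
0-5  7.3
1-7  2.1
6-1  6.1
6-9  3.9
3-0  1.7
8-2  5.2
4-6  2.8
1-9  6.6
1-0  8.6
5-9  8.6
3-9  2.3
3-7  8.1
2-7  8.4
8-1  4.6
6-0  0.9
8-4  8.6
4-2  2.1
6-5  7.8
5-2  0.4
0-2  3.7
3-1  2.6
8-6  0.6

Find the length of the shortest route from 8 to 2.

5.2 kPa

Settle nodes by increasing distance from 8:
8: 0
6: 0.6  (via 8)
0: 1.5  (via 6)
3: 3.2  (via 0)
4: 3.4  (via 6)
9: 4.5  (via 6)
1: 4.6  (via 8)
2: 5.2  (via 8)
Shortest route: 8 → 2 = 5.2 kPa.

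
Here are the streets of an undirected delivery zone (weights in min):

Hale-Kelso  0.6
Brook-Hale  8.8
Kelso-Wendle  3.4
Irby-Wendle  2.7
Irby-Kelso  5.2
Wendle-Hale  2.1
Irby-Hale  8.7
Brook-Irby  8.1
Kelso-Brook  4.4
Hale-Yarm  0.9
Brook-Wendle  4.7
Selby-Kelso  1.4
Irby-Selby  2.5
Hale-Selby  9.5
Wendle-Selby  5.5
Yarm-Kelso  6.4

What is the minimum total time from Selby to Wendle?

4.1 min

Candidate routes:
Selby - Wendle: 5.5 = 5.5
Selby - Kelso - Hale - Wendle: 1.4+0.6+2.1 = 4.1
Selby - Irby - Wendle: 2.5+2.7 = 5.2
Selby - Kelso - Wendle: 1.4+3.4 = 4.8
Cheapest is Selby - Kelso - Hale - Wendle at 4.1 min.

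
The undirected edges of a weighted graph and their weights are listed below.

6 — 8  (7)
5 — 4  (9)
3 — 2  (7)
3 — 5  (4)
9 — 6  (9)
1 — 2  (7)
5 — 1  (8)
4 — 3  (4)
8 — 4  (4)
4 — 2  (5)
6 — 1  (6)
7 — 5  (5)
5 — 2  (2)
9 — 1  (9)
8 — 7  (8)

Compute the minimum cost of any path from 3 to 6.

15

Settle nodes by increasing distance from 3:
3: 0
4: 4  (via 3)
5: 4  (via 3)
2: 6  (via 5)
8: 8  (via 4)
7: 9  (via 5)
1: 12  (via 5)
6: 15  (via 8)
Shortest route: 3–4–8–6 = 15.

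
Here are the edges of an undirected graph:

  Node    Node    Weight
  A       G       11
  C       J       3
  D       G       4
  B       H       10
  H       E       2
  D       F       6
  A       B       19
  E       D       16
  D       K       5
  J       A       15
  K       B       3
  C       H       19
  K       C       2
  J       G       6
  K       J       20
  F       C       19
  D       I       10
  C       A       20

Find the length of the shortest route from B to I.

Candidate routes:
B–K–D–I: 3+5+10 = 18
B–K–C–F–D–I: 3+2+19+6+10 = 40
B–K–C–J–G–D–I: 3+2+3+6+4+10 = 28
B–H–E–D–I: 10+2+16+10 = 38
Cheapest is B–K–D–I at 18.

18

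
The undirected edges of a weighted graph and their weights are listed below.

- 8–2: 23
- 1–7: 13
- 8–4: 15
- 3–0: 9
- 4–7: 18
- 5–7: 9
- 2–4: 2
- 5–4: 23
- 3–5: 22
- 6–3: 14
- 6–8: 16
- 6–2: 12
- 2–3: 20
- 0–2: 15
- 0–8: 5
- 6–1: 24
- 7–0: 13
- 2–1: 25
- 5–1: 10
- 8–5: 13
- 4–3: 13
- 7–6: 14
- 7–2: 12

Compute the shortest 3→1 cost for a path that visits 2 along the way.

40

Best 3 to 2: 3 → 4 → 2 costing 15
Shortest 2→1: 2 → 1 = 25
Total via 2: 15 + 25 = 40.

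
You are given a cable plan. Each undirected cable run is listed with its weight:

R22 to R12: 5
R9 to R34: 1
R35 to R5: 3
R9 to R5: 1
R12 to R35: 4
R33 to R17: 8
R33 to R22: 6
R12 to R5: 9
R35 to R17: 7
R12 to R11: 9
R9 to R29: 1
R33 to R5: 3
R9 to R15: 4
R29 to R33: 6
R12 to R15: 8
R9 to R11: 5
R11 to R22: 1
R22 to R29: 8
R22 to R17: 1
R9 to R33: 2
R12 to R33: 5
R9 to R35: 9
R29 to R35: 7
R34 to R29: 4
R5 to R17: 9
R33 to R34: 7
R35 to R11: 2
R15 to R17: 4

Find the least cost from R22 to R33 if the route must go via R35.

9

Best R22 to R35: R22–R11–R35 costing 3
Shortest R35→R33: R35–R5–R33 = 6
Total via R35: 3 + 6 = 9.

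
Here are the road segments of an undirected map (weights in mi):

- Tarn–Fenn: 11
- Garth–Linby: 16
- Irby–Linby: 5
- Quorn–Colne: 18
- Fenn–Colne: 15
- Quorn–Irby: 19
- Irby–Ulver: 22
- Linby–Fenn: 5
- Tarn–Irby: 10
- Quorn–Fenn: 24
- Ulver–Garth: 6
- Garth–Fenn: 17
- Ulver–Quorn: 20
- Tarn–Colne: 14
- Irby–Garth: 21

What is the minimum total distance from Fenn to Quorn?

24 mi

Running Dijkstra from Fenn:
Fenn: 0
Linby: 5  (via Fenn)
Irby: 10  (via Linby)
Tarn: 11  (via Fenn)
Colne: 15  (via Fenn)
Garth: 17  (via Fenn)
Ulver: 23  (via Garth)
Quorn: 24  (via Fenn)
Shortest route: Fenn → Quorn = 24 mi.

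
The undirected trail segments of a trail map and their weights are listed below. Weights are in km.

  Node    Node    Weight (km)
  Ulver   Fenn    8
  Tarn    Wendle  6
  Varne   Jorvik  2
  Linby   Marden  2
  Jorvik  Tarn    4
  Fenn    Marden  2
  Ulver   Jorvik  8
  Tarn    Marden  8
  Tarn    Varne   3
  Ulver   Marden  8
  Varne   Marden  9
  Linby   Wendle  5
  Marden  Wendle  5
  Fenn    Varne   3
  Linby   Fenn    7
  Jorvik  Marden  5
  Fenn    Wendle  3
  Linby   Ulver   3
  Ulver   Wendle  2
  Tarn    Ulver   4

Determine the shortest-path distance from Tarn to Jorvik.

Shortest distances from Tarn:
Tarn: 0
Varne: 3  (via Tarn)
Jorvik: 4  (via Tarn)
Shortest route: Tarn–Jorvik = 4 km.

4 km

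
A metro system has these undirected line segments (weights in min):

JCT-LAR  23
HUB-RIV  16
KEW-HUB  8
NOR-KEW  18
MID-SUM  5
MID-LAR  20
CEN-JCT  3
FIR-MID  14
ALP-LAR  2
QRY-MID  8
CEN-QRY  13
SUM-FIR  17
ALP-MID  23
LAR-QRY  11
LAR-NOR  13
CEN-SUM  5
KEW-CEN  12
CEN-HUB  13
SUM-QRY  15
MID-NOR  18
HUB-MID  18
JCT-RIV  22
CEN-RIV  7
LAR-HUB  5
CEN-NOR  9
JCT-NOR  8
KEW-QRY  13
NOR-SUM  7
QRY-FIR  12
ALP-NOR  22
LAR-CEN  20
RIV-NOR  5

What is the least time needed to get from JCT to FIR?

Shortest distances from JCT:
JCT: 0
CEN: 3  (via JCT)
NOR: 8  (via JCT)
SUM: 8  (via CEN)
RIV: 10  (via CEN)
MID: 13  (via SUM)
KEW: 15  (via CEN)
QRY: 16  (via CEN)
HUB: 16  (via CEN)
LAR: 21  (via NOR)
ALP: 23  (via LAR)
FIR: 25  (via SUM)
Shortest route: JCT–CEN–SUM–FIR = 25 min.

25 min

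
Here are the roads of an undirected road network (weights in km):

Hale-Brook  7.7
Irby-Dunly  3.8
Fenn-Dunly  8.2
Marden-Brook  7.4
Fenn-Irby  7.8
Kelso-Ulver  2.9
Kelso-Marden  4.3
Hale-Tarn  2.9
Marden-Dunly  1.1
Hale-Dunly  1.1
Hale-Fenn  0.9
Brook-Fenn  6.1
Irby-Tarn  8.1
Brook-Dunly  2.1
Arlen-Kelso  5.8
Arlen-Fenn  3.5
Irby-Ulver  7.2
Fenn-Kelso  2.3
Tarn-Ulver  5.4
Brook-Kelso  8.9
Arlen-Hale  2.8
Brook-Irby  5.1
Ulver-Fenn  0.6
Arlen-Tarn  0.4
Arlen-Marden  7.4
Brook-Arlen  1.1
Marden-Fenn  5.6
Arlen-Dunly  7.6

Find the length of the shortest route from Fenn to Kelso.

2.3 km

Compare a few routes:
Fenn - Ulver - Kelso: 0.6+2.9 = 3.5
Fenn - Kelso: 2.3 = 2.3
The minimum is 2.3 km via Fenn - Kelso.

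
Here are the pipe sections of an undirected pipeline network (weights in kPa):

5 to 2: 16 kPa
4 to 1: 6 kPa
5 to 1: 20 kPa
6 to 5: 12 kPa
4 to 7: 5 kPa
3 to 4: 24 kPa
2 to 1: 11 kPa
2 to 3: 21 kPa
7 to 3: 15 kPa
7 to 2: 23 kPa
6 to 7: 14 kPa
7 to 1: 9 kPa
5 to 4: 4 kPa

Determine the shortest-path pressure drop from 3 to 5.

24 kPa

Shortest distances from 3:
3: 0
7: 15  (via 3)
4: 20  (via 7)
2: 21  (via 3)
1: 24  (via 7)
5: 24  (via 4)
Shortest route: 3–7–4–5 = 24 kPa.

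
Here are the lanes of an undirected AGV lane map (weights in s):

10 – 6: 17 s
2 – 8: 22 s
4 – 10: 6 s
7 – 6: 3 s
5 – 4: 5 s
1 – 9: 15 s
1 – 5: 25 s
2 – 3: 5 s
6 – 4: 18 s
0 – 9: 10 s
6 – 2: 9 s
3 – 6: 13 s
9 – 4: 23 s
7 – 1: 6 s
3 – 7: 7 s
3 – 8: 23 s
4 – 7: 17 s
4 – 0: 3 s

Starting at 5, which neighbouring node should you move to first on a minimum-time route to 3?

Candidate routes:
5 → 4 → 6 → 2 → 3: 5+18+9+5 = 37
5 → 4 → 7 → 3: 5+17+7 = 29
5 → 4 → 6 → 7 → 3: 5+18+3+7 = 33
5 → 4 → 6 → 3: 5+18+13 = 36
The minimum is 29 s via 5 → 4 → 7 → 3.
So from 5 the first move is to 4.

4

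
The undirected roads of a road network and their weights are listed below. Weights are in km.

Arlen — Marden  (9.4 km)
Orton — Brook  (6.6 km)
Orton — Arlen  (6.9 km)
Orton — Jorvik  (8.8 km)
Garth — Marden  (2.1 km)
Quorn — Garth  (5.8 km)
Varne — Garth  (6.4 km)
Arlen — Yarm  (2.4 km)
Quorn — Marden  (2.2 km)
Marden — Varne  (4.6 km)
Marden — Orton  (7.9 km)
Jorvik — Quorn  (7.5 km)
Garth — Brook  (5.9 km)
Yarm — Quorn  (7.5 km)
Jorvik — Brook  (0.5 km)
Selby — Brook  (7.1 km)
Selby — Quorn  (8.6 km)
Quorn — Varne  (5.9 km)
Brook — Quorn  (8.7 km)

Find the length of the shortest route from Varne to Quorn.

5.9 km

Compare a few routes:
Varne–Marden–Quorn: 4.6+2.2 = 6.8
Varne–Quorn: 5.9 = 5.9
The minimum is 5.9 km via Varne–Quorn.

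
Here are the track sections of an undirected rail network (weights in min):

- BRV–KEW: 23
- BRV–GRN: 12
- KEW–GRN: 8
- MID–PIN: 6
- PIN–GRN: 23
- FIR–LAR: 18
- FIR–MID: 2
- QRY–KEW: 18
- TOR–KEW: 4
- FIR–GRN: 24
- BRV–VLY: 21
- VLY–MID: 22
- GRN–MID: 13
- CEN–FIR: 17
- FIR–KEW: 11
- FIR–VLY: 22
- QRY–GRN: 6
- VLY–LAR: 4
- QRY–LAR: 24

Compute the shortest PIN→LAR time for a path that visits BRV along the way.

56 min

Best PIN to BRV: PIN → MID → GRN → BRV costing 31
Shortest BRV→LAR: BRV → VLY → LAR = 25
Total via BRV: 31 + 25 = 56 min.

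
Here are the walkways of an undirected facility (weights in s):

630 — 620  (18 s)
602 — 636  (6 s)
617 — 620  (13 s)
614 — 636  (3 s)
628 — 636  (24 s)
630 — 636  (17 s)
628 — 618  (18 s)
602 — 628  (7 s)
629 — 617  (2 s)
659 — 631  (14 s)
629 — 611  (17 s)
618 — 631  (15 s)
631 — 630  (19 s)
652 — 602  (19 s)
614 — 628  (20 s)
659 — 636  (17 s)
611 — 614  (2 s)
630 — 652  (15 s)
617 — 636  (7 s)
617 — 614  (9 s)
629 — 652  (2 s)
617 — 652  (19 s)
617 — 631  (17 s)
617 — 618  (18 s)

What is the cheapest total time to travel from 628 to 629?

22 s

Shortest distances from 628:
628: 0
602: 7  (via 628)
636: 13  (via 602)
614: 16  (via 636)
611: 18  (via 614)
618: 18  (via 628)
617: 20  (via 636)
629: 22  (via 617)
Shortest route: 628–602–636–617–629 = 22 s.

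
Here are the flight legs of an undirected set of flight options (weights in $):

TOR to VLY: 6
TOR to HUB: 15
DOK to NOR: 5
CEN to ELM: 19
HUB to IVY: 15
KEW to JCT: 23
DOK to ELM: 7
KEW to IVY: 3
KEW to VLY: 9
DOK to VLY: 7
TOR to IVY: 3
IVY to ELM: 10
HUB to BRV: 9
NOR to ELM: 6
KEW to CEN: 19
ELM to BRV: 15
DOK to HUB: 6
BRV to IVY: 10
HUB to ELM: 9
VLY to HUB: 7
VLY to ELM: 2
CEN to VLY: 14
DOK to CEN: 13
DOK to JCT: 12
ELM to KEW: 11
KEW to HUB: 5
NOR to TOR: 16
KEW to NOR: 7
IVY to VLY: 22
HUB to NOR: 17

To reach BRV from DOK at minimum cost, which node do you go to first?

HUB

Candidate routes:
DOK → HUB → BRV: 6+9 = 15
DOK → ELM → BRV: 7+15 = 22
The minimum is $15 via DOK → HUB → BRV.
So from DOK the first move is to HUB.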